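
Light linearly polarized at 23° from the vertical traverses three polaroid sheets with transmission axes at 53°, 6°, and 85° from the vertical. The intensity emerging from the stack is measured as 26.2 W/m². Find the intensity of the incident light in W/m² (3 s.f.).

By Malus's law, I₁ = I₀ cos²(53° − 23°) = I₀ cos²(30°) = 0.75 I₀.
I₂ = I₁ cos²(6° − 53°) = 0.75 I₀ · cos²(47°) = 0.3488 I₀.
I₃ = I₂ cos²(85° − 6°) = 0.3488 I₀ · cos²(79°) = 0.0127 I₀.
So 26.2 W/m² = 0.0127 I₀, giving I₀ = 26.2/0.0127 = 2063 W/m².

I₀ ≈ 2060 W/m²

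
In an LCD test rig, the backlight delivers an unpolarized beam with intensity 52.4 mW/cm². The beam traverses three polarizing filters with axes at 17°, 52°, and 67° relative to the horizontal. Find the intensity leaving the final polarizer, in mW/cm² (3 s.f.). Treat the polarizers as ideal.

I ≈ 16.4 mW/cm²

Unpolarized light through the first polarizer → I₁ = 52.4 mW/cm²/2 = 26.2 mW/cm², polarized at 17°.
I₂ = I₁ · cos²(35°) = 26.2 · 0.671 = 17.58 mW/cm².
I₃ = I₂ · cos²(15°) = 17.58 · 0.933 = 16.4 mW/cm².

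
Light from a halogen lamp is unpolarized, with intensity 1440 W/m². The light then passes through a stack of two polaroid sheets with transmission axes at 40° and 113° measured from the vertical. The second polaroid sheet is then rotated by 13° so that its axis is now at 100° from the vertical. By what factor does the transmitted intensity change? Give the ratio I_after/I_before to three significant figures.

Before rotation:
Unpolarized light through the first polarizer → I₁ = ½ I₀, now polarized at 40°.
I₂ = I₁ cos²(113° − 40°) = 0.5 I₀ · cos²(73°) = 0.04274 I₀.
After rotation:
Unpolarized light through the first polarizer → I₁ = ½ I₀, now polarized at 40°.
I₂ = I₁ cos²(100° − 40°) = 0.5 I₀ · cos²(60°) = 0.125 I₀.
Ratio = 0.125 / 0.04274 = 2.925.

I_new/I_old ≈ 2.92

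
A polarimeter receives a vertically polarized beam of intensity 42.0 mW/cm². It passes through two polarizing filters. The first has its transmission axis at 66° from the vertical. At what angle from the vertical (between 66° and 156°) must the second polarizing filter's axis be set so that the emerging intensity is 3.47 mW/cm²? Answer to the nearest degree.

θ ≈ 111°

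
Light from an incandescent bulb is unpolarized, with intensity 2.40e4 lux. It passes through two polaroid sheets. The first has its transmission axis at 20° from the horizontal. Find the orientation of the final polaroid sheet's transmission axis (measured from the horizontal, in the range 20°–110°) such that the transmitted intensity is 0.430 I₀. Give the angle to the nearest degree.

Unpolarized light through the first polarizer → I₁ = ½ I₀, now polarized at 20°.
Need I₂/I₀ = 0.43, so cos²(θ − 20°) = 0.43 / 0.5 = 0.86.
θ − 20° = arccos(√0.86) = 22.0°, giving θ ≈ 20 + 22.0 = 42.0°.

θ ≈ 42°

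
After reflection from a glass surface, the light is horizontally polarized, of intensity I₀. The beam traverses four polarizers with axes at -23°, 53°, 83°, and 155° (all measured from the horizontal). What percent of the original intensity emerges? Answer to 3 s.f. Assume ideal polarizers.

By Malus's law, I₁ = I₀ cos²(-23° − 0°) = I₀ cos²(23°) = 0.8473 I₀.
I₂ = I₁ cos²(53° + 23°) = 0.8473 I₀ · cos²(76°) = 0.04959 I₀.
I₃ = I₂ cos²(83° − 53°) = 0.04959 I₀ · cos²(30°) = 0.03719 I₀.
I₄ = I₃ cos²(155° − 83°) = 0.03719 I₀ · cos²(72°) = 0.003552 I₀.
That is 0.3552% of the incident intensity.

≈ 0.355%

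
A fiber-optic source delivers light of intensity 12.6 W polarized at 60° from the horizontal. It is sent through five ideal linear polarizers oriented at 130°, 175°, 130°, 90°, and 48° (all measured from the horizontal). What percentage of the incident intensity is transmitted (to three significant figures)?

≈ 0.948%

I₁ = 12.6 W · cos²(70°) = 1.474 W.
I₂ = I₁ · cos²(45°) = 1.474 · 0.5 = 0.737 W.
I₃ = I₂ · cos²(45°) = 0.737 · 0.5 = 0.3685 W.
I₄ = I₃ · cos²(40°) = 0.3685 · 0.5868 = 0.2162 W.
I₅ = I₄ · cos²(42°) = 0.2162 · 0.5523 = 0.1194 W.
That is 0.9478% of the incident intensity.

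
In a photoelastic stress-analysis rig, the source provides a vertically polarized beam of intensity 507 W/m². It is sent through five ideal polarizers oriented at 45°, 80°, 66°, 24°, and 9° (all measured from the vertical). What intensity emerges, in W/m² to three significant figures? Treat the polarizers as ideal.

I ≈ 82.5 W/m²

I₁ = 507 W/m² · cos²(45°) = 253.5 W/m².
I₂ = I₁ · cos²(35°) = 253.5 · 0.671 = 170.1 W/m².
I₃ = I₂ · cos²(14°) = 170.1 · 0.9415 = 160.1 W/m².
I₄ = I₃ · cos²(42°) = 160.1 · 0.5523 = 88.44 W/m².
I₅ = I₄ · cos²(15°) = 88.44 · 0.933 = 82.52 W/m².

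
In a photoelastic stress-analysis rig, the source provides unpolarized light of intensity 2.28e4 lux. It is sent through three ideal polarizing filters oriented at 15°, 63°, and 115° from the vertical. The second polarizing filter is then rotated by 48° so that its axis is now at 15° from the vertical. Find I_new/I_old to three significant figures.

Before rotation:
Unpolarized light through the first polarizer → I₁ = ½ I₀, now polarized at 15°.
I₂ = I₁ cos²(63° − 15°) = 0.5 I₀ · cos²(48°) = 0.2239 I₀.
I₃ = I₂ cos²(115° − 63°) = 0.2239 I₀ · cos²(52°) = 0.08485 I₀.
After rotation:
Unpolarized light through the first polarizer → I₁ = ½ I₀, now polarized at 15°.
I₂ = I₁ cos²(15° − 15°) = 0.5 I₀ · cos²(0°) = 0.5 I₀.
Angle between axes 2 and 3: 80°. I₃ = 0.5 I₀ · cos²(80°) = 0.01508 I₀.
Ratio = 0.01508 / 0.08485 = 0.1777.

I_new/I_old ≈ 0.178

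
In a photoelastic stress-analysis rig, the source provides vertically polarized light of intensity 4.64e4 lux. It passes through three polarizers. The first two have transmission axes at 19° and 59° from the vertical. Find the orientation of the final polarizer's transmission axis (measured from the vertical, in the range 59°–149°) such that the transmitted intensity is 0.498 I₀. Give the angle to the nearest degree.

By Malus's law, I₁ = I₀ cos²(19° − 0°) = I₀ cos²(19°) = 0.894 I₀.
I₂ = I₁ cos²(59° − 19°) = 0.894 I₀ · cos²(40°) = 0.5246 I₀.
Need I₃/I₀ = 0.498, so cos²(θ − 59°) = 0.498 / 0.5246 = 0.9493.
θ − 59° = arccos(√0.9493) = 13.0°, giving θ ≈ 59 + 13.0 = 72.0°.

θ ≈ 72°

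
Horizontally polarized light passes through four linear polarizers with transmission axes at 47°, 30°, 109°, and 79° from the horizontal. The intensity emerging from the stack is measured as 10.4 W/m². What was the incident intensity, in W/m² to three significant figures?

I₀ ≈ 895 W/m²

By Malus's law, I₁ = I₀ cos²(47° − 0°) = I₀ cos²(47°) = 0.4651 I₀.
I₂ = I₁ cos²(30° − 47°) = 0.4651 I₀ · cos²(17°) = 0.4254 I₀.
I₃ = I₂ cos²(109° − 30°) = 0.4254 I₀ · cos²(79°) = 0.01549 I₀.
I₄ = I₃ cos²(79° − 109°) = 0.01549 I₀ · cos²(30°) = 0.01161 I₀.
So 10.4 W/m² = 0.01161 I₀, giving I₀ = 10.4/0.01161 = 895.4 W/m².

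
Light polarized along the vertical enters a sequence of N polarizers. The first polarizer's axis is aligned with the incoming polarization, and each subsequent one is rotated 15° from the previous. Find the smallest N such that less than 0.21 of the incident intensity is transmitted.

First polarizer is aligned with the polarization: full transmission.
Each further stage multiplies by cos²(15°) = 0.933.
After N polarizers: T = 0.933^(N−1). Require T < 0.21 ⇒ N−1 > ln(0.21)/ln(0.933) = 22.51, so N−1 ≥ 23 and N = 24.
Check: N=24 gives T = 0.203 < 0.21; N=23 gives T = 0.2175.

N = 24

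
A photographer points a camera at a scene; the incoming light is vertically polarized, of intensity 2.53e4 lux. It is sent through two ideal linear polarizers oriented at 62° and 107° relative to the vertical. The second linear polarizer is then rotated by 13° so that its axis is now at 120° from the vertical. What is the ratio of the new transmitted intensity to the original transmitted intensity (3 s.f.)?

Before rotation:
I₁ = I₀ cos²(62° − 0°) = I₀ cos²(62°) = 0.2204 I₀.
I₂ = I₁ cos²(107° − 62°) = 0.2204 I₀ · cos²(45°) = 0.1102 I₀.
After rotation:
I₁ = I₀ cos²(62° − 0°) = I₀ cos²(62°) = 0.2204 I₀.
I₂ = I₁ cos²(120° − 62°) = 0.2204 I₀ · cos²(58°) = 0.06189 I₀.
Ratio = 0.06189 / 0.1102 = 0.5616.

I_new/I_old ≈ 0.562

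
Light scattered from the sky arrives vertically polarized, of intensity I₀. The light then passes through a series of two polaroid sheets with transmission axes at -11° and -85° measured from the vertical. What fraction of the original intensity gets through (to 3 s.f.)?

≈ 0.0732 I₀

I₁ = I₀ cos²(-11° − 0°) = I₀ cos²(11°) = 0.9636 I₀.
I₂ = I₁ cos²(-85° + 11°) = 0.9636 I₀ · cos²(74°) = 0.07321 I₀.
Transmitted fraction = 0.07321.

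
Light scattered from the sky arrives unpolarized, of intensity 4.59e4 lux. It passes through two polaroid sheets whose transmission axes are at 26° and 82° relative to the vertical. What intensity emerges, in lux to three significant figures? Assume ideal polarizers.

I ≈ 7180 lux

Unpolarized light through the first polarizer → I₁ = 4.59e4 lux/2 = 2.295e+04 lux, polarized at 26°.
I₂ = I₁ · cos²(56°) = 2.295e+04 · 0.3127 = 7176 lux.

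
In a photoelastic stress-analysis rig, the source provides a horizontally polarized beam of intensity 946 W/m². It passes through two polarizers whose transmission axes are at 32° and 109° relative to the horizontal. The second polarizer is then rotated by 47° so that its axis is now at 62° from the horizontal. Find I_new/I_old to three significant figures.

I_new/I_old ≈ 14.8

Before rotation:
By Malus's law, I₁ = I₀ cos²(32° − 0°) = I₀ cos²(32°) = 0.7192 I₀.
I₂ = I₁ cos²(109° − 32°) = 0.7192 I₀ · cos²(77°) = 0.03639 I₀.
After rotation:
I₁ = I₀ cos²(32° − 0°) = I₀ cos²(32°) = 0.7192 I₀.
I₂ = I₁ cos²(62° − 32°) = 0.7192 I₀ · cos²(30°) = 0.5394 I₀.
Ratio = 0.5394 / 0.03639 = 14.82.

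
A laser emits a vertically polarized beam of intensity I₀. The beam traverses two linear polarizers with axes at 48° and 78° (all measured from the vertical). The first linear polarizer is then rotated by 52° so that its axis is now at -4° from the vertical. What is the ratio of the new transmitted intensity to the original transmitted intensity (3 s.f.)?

I_new/I_old ≈ 0.0574

Before rotation:
I₁ = I₀ cos²(48° − 0°) = I₀ cos²(48°) = 0.4477 I₀.
I₂ = I₁ cos²(78° − 48°) = 0.4477 I₀ · cos²(30°) = 0.3358 I₀.
After rotation:
I₁ = I₀ cos²(-4° − 0°) = I₀ cos²(4°) = 0.9951 I₀.
I₂ = I₁ cos²(78° + 4°) = 0.9951 I₀ · cos²(82°) = 0.01927 I₀.
Ratio = 0.01927 / 0.3358 = 0.0574.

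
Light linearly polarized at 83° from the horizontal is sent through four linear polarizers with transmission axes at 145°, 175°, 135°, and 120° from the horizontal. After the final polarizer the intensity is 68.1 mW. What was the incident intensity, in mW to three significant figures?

I₀ ≈ 752 mW

By Malus's law, I₁ = I₀ cos²(145° − 83°) = I₀ cos²(62°) = 0.2204 I₀.
I₂ = I₁ cos²(175° − 145°) = 0.2204 I₀ · cos²(30°) = 0.1653 I₀.
I₃ = I₂ cos²(135° − 175°) = 0.1653 I₀ · cos²(40°) = 0.097 I₀.
I₄ = I₃ cos²(120° − 135°) = 0.097 I₀ · cos²(15°) = 0.09051 I₀.
So 68.1 mW = 0.09051 I₀, giving I₀ = 68.1/0.09051 = 752.4 mW.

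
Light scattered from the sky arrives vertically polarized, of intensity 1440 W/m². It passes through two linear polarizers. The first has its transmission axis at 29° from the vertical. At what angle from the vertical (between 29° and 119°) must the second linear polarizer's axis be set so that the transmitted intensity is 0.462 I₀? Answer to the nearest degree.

θ ≈ 68°

I₁ = I₀ cos²(29° − 0°) = I₀ cos²(29°) = 0.765 I₀.
Need I₂/I₀ = 0.462, so cos²(θ − 29°) = 0.462 / 0.765 = 0.604.
θ − 29° = arccos(√0.604) = 39.0°, giving θ ≈ 29 + 39.0 = 68.0°.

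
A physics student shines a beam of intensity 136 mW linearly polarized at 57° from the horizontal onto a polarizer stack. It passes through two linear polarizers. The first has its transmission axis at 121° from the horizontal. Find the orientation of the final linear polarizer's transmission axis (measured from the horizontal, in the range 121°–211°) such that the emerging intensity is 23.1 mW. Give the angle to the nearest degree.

I₁ = I₀ cos²(121° − 57°) = I₀ cos²(64°) = 0.1922 I₀.
Target fraction: 23.1 / 136 mW = 0.1699 of I₀.
Need I₂/I₀ = 0.1699, so cos²(θ − 121°) = 0.1699 / 0.1922 = 0.8839.
θ − 121° = arccos(√0.8839) = 19.9°, giving θ ≈ 121 + 19.9 = 140.9°.

θ ≈ 141°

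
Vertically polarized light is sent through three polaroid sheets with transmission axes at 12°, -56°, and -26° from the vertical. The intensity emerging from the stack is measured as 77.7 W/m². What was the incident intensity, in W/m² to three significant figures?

I₁ = I₀ cos²(12° − 0°) = I₀ cos²(12°) = 0.9568 I₀.
I₂ = I₁ cos²(-56° − 12°) = 0.9568 I₀ · cos²(68°) = 0.1343 I₀.
I₃ = I₂ cos²(-26° + 56°) = 0.1343 I₀ · cos²(30°) = 0.1007 I₀.
So 77.7 W/m² = 0.1007 I₀, giving I₀ = 77.7/0.1007 = 771.6 W/m².

I₀ ≈ 772 W/m²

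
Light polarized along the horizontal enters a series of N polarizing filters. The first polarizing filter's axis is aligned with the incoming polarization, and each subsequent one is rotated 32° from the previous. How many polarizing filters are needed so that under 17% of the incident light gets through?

First polarizer is aligned with the polarization: full transmission.
Each further stage multiplies by cos²(32°) = 0.7192.
After N polarizers: T = 0.7192^(N−1). Require T < 0.17 ⇒ N−1 > ln(0.17)/ln(0.7192) = 5.38, so N−1 ≥ 6 and N = 7.
Check: N=7 gives T = 0.1384 < 0.17; N=6 gives T = 0.1924.

N = 7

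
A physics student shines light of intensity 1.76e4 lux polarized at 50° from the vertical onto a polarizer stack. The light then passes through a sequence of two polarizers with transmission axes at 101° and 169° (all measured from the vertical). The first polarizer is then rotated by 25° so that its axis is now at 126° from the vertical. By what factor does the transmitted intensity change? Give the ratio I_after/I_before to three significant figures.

Before rotation:
I₁ = I₀ cos²(101° − 50°) = I₀ cos²(51°) = 0.396 I₀.
I₂ = I₁ cos²(169° − 101°) = 0.396 I₀ · cos²(68°) = 0.05558 I₀.
After rotation:
I₁ = I₀ cos²(126° − 50°) = I₀ cos²(76°) = 0.05853 I₀.
I₂ = I₁ cos²(169° − 126°) = 0.05853 I₀ · cos²(43°) = 0.0313 I₀.
Ratio = 0.0313 / 0.05558 = 0.5633.

I_new/I_old ≈ 0.563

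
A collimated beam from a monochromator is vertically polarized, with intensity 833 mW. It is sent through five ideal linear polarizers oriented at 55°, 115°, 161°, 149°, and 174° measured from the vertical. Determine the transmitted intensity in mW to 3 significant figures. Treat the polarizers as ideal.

I₁ = 833 mW · cos²(55°) = 274 mW.
I₂ = I₁ · cos²(60°) = 274 · 0.25 = 68.51 mW.
I₃ = I₂ · cos²(46°) = 68.51 · 0.4826 = 33.06 mW.
I₄ = I₃ · cos²(12°) = 33.06 · 0.9568 = 31.63 mW.
I₅ = I₄ · cos²(25°) = 31.63 · 0.8214 = 25.98 mW.

I ≈ 26.0 mW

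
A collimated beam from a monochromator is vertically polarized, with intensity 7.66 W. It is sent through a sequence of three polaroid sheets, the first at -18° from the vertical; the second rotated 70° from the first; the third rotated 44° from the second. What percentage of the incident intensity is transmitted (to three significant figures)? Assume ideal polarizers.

≈ 5.48%

By Malus's law, I₁ = 7.66 W · cos²(18°) = 6.929 W.
I₂ = I₁ · cos²(70°) = 6.929 · 0.117 = 0.8105 W.
I₃ = I₂ · cos²(44°) = 0.8105 · 0.5174 = 0.4194 W.
That is 5.475% of the incident intensity.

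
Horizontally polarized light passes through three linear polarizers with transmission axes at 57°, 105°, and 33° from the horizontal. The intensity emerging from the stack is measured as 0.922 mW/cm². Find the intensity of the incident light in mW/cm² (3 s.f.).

I₀ ≈ 72.7 mW/cm²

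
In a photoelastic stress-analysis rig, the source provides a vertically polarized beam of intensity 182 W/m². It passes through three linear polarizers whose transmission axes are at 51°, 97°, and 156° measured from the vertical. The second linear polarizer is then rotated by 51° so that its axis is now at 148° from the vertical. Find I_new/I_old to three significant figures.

Before rotation:
I₁ = I₀ cos²(51° − 0°) = I₀ cos²(51°) = 0.396 I₀.
I₂ = I₁ cos²(97° − 51°) = 0.396 I₀ · cos²(46°) = 0.1911 I₀.
I₃ = I₂ cos²(156° − 97°) = 0.1911 I₀ · cos²(59°) = 0.05069 I₀.
After rotation:
I₁ = I₀ cos²(51° − 0°) = I₀ cos²(51°) = 0.396 I₀.
Angle between axes 1 and 2: 83°. I₂ = 0.396 I₀ · cos²(83°) = 0.005882 I₀.
I₃ = I₂ cos²(156° − 148°) = 0.005882 I₀ · cos²(8°) = 0.005768 I₀.
Ratio = 0.005768 / 0.05069 = 0.1138.

I_new/I_old ≈ 0.114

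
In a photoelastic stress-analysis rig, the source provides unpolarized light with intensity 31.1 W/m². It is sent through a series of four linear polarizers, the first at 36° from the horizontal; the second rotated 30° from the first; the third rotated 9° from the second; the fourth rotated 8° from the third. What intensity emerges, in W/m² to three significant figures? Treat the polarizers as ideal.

Unpolarized light through the first polarizer → I₁ = 31.1 W/m²/2 = 15.55 W/m², polarized at 36°.
I₂ = I₁ · cos²(30°) = 15.55 · 0.75 = 11.66 W/m².
I₃ = I₂ · cos²(9°) = 11.66 · 0.9755 = 11.38 W/m².
I₄ = I₃ · cos²(8°) = 11.38 · 0.9806 = 11.16 W/m².

I ≈ 11.2 W/m²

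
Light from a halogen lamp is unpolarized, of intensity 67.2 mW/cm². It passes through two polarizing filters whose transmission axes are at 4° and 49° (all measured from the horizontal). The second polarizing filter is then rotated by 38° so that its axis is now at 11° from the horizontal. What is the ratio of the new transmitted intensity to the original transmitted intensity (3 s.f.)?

Before rotation:
Unpolarized light through the first polarizer → I₁ = ½ I₀, now polarized at 4°.
I₂ = I₁ cos²(49° − 4°) = 0.5 I₀ · cos²(45°) = 0.25 I₀.
After rotation:
Unpolarized light through the first polarizer → I₁ = ½ I₀, now polarized at 4°.
I₂ = I₁ cos²(11° − 4°) = 0.5 I₀ · cos²(7°) = 0.4926 I₀.
Ratio = 0.4926 / 0.25 = 1.97.

I_new/I_old ≈ 1.97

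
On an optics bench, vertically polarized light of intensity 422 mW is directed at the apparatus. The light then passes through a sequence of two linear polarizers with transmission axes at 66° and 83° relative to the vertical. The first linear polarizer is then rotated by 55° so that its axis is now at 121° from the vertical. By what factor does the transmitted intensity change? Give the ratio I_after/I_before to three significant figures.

I_new/I_old ≈ 1.09

Before rotation:
I₁ = I₀ cos²(66° − 0°) = I₀ cos²(66°) = 0.1654 I₀.
I₂ = I₁ cos²(83° − 66°) = 0.1654 I₀ · cos²(17°) = 0.1513 I₀.
After rotation:
I₁ = I₀ cos²(121° − 0°) = I₀ cos²(59°) = 0.2653 I₀.
I₂ = I₁ cos²(83° − 121°) = 0.2653 I₀ · cos²(38°) = 0.1647 I₀.
Ratio = 0.1647 / 0.1513 = 1.089.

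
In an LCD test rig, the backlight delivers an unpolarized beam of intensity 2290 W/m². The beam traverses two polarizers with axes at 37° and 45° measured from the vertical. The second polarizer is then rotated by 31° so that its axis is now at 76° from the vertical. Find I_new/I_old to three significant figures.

I_new/I_old ≈ 0.616

Before rotation:
Unpolarized light through the first polarizer → I₁ = ½ I₀, now polarized at 37°.
I₂ = I₁ cos²(45° − 37°) = 0.5 I₀ · cos²(8°) = 0.4903 I₀.
After rotation:
Unpolarized light through the first polarizer → I₁ = ½ I₀, now polarized at 37°.
I₂ = I₁ cos²(76° − 37°) = 0.5 I₀ · cos²(39°) = 0.302 I₀.
Ratio = 0.302 / 0.4903 = 0.6159.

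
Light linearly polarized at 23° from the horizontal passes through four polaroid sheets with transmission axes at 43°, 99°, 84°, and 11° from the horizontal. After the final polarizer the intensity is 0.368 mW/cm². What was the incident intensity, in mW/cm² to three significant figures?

I₀ ≈ 16.7 mW/cm²

By Malus's law, I₁ = I₀ cos²(43° − 23°) = I₀ cos²(20°) = 0.883 I₀.
I₂ = I₁ cos²(99° − 43°) = 0.883 I₀ · cos²(56°) = 0.2761 I₀.
I₃ = I₂ cos²(84° − 99°) = 0.2761 I₀ · cos²(15°) = 0.2576 I₀.
I₄ = I₃ cos²(11° − 84°) = 0.2576 I₀ · cos²(73°) = 0.02202 I₀.
So 0.368 mW/cm² = 0.02202 I₀, giving I₀ = 0.368/0.02202 = 16.71 mW/cm².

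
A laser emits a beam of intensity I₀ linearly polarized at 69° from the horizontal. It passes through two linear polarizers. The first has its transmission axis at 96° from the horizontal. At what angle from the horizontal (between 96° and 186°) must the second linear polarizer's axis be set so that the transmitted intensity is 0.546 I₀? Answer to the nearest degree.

θ ≈ 130°

I₁ = I₀ cos²(96° − 69°) = I₀ cos²(27°) = 0.7939 I₀.
Need I₂/I₀ = 0.546, so cos²(θ − 96°) = 0.546 / 0.7939 = 0.6878.
θ − 96° = arccos(√0.6878) = 34.0°, giving θ ≈ 96 + 34.0 = 130.0°.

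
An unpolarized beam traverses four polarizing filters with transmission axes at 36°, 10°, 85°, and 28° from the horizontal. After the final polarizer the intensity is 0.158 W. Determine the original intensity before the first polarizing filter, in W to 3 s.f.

I₀ ≈ 19.7 W

Unpolarized light through the first polarizer → I₁ = ½ I₀, now polarized at 36°.
I₂ = I₁ cos²(10° − 36°) = 0.5 I₀ · cos²(26°) = 0.4039 I₀.
I₃ = I₂ cos²(85° − 10°) = 0.4039 I₀ · cos²(75°) = 0.02706 I₀.
I₄ = I₃ cos²(28° − 85°) = 0.02706 I₀ · cos²(57°) = 0.008026 I₀.
So 0.158 W = 0.008026 I₀, giving I₀ = 0.158/0.008026 = 19.69 W.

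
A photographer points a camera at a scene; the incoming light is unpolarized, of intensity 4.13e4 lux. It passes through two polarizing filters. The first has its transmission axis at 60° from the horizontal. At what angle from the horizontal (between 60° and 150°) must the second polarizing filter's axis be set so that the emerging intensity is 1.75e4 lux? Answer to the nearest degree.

θ ≈ 83°

Unpolarized light through the first polarizer → I₁ = ½ I₀, now polarized at 60°.
Target fraction: 1.75e4 / 4.13e4 lux = 0.4237 of I₀.
Need I₂/I₀ = 0.4237, so cos²(θ − 60°) = 0.4237 / 0.5 = 0.8475.
θ − 60° = arccos(√0.8475) = 23.0°, giving θ ≈ 60 + 23.0 = 83.0°.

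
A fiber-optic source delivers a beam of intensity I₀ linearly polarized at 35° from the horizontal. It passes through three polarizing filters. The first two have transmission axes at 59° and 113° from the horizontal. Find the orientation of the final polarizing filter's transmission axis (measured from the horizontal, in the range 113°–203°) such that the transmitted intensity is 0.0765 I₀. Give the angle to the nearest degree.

By Malus's law, I₁ = I₀ cos²(59° − 35°) = I₀ cos²(24°) = 0.8346 I₀.
I₂ = I₁ cos²(113° − 59°) = 0.8346 I₀ · cos²(54°) = 0.2883 I₀.
Need I₃/I₀ = 0.0765, so cos²(θ − 113°) = 0.0765 / 0.2883 = 0.2653.
θ − 113° = arccos(√0.2653) = 59.0°, giving θ ≈ 113 + 59.0 = 172.0°.

θ ≈ 172°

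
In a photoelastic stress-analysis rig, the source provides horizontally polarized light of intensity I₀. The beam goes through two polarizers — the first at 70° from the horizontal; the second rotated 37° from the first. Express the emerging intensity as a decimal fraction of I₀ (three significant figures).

I₁ = I₀ cos²(70° − 0°) = I₀ cos²(70°) = 0.117 I₀.
I₂ = I₁ cos²(37°) = 0.117 · 0.6378 I₀ = 0.07461 I₀.
Transmitted fraction = 0.07461.

≈ 0.0746 I₀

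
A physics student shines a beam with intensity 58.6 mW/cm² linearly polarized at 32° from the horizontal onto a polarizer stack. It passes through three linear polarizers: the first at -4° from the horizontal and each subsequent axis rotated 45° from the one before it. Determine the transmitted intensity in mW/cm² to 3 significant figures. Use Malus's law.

By Malus's law, I₁ = 58.6 mW/cm² · cos²(36°) = 38.35 mW/cm².
I₂ = I₁ · cos²(45°) = 38.35 · 0.5 = 19.18 mW/cm².
I₃ = I₂ · cos²(45°) = 19.18 · 0.5 = 9.589 mW/cm².

I ≈ 9.59 mW/cm²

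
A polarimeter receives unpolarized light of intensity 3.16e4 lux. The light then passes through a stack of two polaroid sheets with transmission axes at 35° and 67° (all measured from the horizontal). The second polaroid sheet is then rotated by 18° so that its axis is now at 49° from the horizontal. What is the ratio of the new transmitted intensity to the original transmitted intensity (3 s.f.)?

Before rotation:
Unpolarized light through the first polarizer → I₁ = ½ I₀, now polarized at 35°.
I₂ = I₁ cos²(67° − 35°) = 0.5 I₀ · cos²(32°) = 0.3596 I₀.
After rotation:
Unpolarized light through the first polarizer → I₁ = ½ I₀, now polarized at 35°.
I₂ = I₁ cos²(49° − 35°) = 0.5 I₀ · cos²(14°) = 0.4707 I₀.
Ratio = 0.4707 / 0.3596 = 1.309.

I_new/I_old ≈ 1.31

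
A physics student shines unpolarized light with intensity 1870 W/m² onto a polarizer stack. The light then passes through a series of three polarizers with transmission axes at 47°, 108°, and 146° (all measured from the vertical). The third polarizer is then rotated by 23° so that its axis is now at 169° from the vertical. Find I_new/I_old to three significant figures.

Before rotation:
Unpolarized light through the first polarizer → I₁ = ½ I₀, now polarized at 47°.
I₂ = I₁ cos²(108° − 47°) = 0.5 I₀ · cos²(61°) = 0.1175 I₀.
I₃ = I₂ cos²(146° − 108°) = 0.1175 I₀ · cos²(38°) = 0.07298 I₀.
After rotation:
Unpolarized light through the first polarizer → I₁ = ½ I₀, now polarized at 47°.
I₂ = I₁ cos²(108° − 47°) = 0.5 I₀ · cos²(61°) = 0.1175 I₀.
I₃ = I₂ cos²(169° − 108°) = 0.1175 I₀ · cos²(61°) = 0.02762 I₀.
Ratio = 0.02762 / 0.07298 = 0.3785.

I_new/I_old ≈ 0.379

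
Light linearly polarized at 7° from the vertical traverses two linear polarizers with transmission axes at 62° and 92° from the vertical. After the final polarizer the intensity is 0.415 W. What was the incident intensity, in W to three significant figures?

I₀ ≈ 1.68 W

I₁ = I₀ cos²(62° − 7°) = I₀ cos²(55°) = 0.329 I₀.
I₂ = I₁ cos²(92° − 62°) = 0.329 I₀ · cos²(30°) = 0.2467 I₀.
So 0.415 W = 0.2467 I₀, giving I₀ = 0.415/0.2467 = 1.682 W.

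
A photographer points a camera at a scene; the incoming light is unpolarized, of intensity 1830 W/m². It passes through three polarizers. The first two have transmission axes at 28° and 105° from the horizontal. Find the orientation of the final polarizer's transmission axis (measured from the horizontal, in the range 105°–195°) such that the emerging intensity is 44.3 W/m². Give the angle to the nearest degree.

Unpolarized light through the first polarizer → I₁ = ½ I₀, now polarized at 28°.
I₂ = I₁ cos²(105° − 28°) = 0.5 I₀ · cos²(77°) = 0.0253 I₀.
Target fraction: 44.3 / 1830 W/m² = 0.02421 of I₀.
Need I₃/I₀ = 0.02421, so cos²(θ − 105°) = 0.02421 / 0.0253 = 0.9568.
θ − 105° = arccos(√0.9568) = 12.0°, giving θ ≈ 105 + 12.0 = 117.0°.

θ ≈ 117°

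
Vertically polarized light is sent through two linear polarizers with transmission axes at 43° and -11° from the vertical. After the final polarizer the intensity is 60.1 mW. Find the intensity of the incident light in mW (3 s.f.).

I₀ ≈ 325 mW

By Malus's law, I₁ = I₀ cos²(43° − 0°) = I₀ cos²(43°) = 0.5349 I₀.
I₂ = I₁ cos²(-11° − 43°) = 0.5349 I₀ · cos²(54°) = 0.1848 I₀.
So 60.1 mW = 0.1848 I₀, giving I₀ = 60.1/0.1848 = 325.2 mW.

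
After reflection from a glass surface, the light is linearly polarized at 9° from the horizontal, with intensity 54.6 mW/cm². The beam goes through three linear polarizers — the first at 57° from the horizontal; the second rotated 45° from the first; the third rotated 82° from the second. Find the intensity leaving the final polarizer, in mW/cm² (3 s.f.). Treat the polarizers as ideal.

By Malus's law, I₁ = 54.6 mW/cm² · cos²(48°) = 24.45 mW/cm².
I₂ = I₁ · cos²(45°) = 24.45 · 0.5 = 12.22 mW/cm².
I₃ = I₂ · cos²(82°) = 12.22 · 0.01937 = 0.2368 mW/cm².

I ≈ 0.237 mW/cm²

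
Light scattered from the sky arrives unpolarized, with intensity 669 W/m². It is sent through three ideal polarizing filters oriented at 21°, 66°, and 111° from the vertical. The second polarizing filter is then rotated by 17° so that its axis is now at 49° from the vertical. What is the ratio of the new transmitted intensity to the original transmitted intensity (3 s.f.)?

Before rotation:
Unpolarized light through the first polarizer → I₁ = ½ I₀, now polarized at 21°.
I₂ = I₁ cos²(66° − 21°) = 0.5 I₀ · cos²(45°) = 0.25 I₀.
I₃ = I₂ cos²(111° − 66°) = 0.25 I₀ · cos²(45°) = 0.125 I₀.
After rotation:
Unpolarized light through the first polarizer → I₁ = ½ I₀, now polarized at 21°.
I₂ = I₁ cos²(49° − 21°) = 0.5 I₀ · cos²(28°) = 0.3898 I₀.
I₃ = I₂ cos²(111° − 49°) = 0.3898 I₀ · cos²(62°) = 0.08591 I₀.
Ratio = 0.08591 / 0.125 = 0.6873.

I_new/I_old ≈ 0.687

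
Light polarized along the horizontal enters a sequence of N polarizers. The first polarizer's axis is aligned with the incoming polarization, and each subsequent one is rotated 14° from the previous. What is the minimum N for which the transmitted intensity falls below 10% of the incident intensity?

N = 40

First polarizer is aligned with the polarization: full transmission.
Each further stage multiplies by cos²(14°) = 0.9415.
After N polarizers: T = 0.9415^(N−1). Require T < 0.10 ⇒ N−1 > ln(0.10)/ln(0.9415) = 38.18, so N−1 ≥ 39 and N = 40.
Check: N=40 gives T = 0.09517 < 0.10; N=39 gives T = 0.1011.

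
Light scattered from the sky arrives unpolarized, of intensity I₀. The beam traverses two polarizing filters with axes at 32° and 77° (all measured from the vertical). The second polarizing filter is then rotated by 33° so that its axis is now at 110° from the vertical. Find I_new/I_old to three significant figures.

Before rotation:
Unpolarized light through the first polarizer → I₁ = ½ I₀, now polarized at 32°.
I₂ = I₁ cos²(77° − 32°) = 0.5 I₀ · cos²(45°) = 0.25 I₀.
After rotation:
Unpolarized light through the first polarizer → I₁ = ½ I₀, now polarized at 32°.
I₂ = I₁ cos²(110° − 32°) = 0.5 I₀ · cos²(78°) = 0.02161 I₀.
Ratio = 0.02161 / 0.25 = 0.08645.

I_new/I_old ≈ 0.0865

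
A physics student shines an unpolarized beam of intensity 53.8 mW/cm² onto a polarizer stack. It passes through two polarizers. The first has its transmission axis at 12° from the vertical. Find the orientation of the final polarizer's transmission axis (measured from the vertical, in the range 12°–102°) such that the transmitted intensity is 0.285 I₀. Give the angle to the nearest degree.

θ ≈ 53°

Unpolarized light through the first polarizer → I₁ = ½ I₀, now polarized at 12°.
Need I₂/I₀ = 0.285, so cos²(θ − 12°) = 0.285 / 0.5 = 0.57.
θ − 12° = arccos(√0.57) = 41.0°, giving θ ≈ 12 + 41.0 = 53.0°.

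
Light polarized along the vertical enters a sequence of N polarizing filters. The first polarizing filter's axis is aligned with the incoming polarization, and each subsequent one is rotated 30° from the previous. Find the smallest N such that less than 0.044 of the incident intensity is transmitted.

N = 12

First polarizer is aligned with the polarization: full transmission.
Each further stage multiplies by cos²(30°) = 0.75.
After N polarizers: T = 0.75^(N−1). Require T < 0.044 ⇒ N−1 > ln(0.044)/ln(0.75) = 10.86, so N−1 ≥ 11 and N = 12.
Check: N=12 gives T = 0.04224 < 0.044; N=11 gives T = 0.05631.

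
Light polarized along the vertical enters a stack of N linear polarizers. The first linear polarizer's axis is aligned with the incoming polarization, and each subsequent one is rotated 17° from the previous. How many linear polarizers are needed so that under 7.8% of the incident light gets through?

First polarizer is aligned with the polarization: full transmission.
Each further stage multiplies by cos²(17°) = 0.9145.
After N polarizers: T = 0.9145^(N−1). Require T < 0.078 ⇒ N−1 > ln(0.078)/ln(0.9145) = 28.55, so N−1 ≥ 29 and N = 30.
Check: N=30 gives T = 0.07492 < 0.078; N=29 gives T = 0.08192.

N = 30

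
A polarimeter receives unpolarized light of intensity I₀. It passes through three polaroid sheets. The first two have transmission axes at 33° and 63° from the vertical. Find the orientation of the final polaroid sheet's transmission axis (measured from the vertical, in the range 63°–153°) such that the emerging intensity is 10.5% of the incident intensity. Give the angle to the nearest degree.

θ ≈ 121°

Unpolarized light through the first polarizer → I₁ = ½ I₀, now polarized at 33°.
I₂ = I₁ cos²(63° − 33°) = 0.5 I₀ · cos²(30°) = 0.375 I₀.
Need I₃/I₀ = 0.105, so cos²(θ − 63°) = 0.105 / 0.375 = 0.28.
θ − 63° = arccos(√0.28) = 58.1°, giving θ ≈ 63 + 58.1 = 121.1°.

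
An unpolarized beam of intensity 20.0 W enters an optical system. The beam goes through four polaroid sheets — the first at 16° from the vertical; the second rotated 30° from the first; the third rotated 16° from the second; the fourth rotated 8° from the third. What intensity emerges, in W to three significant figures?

I ≈ 6.80 W

Unpolarized light through the first polarizer → I₁ = 20.0 W/2 = 10 W, polarized at 16°.
I₂ = I₁ · cos²(30°) = 10 · 0.75 = 7.5 W.
I₃ = I₂ · cos²(16°) = 7.5 · 0.924 = 6.93 W.
I₄ = I₃ · cos²(8°) = 6.93 · 0.9806 = 6.796 W.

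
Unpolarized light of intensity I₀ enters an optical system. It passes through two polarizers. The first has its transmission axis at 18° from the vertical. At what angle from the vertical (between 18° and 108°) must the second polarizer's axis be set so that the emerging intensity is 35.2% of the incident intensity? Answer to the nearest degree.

θ ≈ 51°

Unpolarized light through the first polarizer → I₁ = ½ I₀, now polarized at 18°.
Need I₂/I₀ = 0.352, so cos²(θ − 18°) = 0.352 / 0.5 = 0.704.
θ − 18° = arccos(√0.704) = 33.0°, giving θ ≈ 18 + 33.0 = 51.0°.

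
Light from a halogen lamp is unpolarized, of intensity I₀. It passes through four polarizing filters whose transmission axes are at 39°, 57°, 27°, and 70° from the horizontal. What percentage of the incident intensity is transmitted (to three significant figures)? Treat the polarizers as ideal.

≈ 18.1%

Unpolarized light through the first polarizer → I₁ = ½ I₀, now polarized at 39°.
I₂ = I₁ cos²(57° − 39°) = 0.5 I₀ · cos²(18°) = 0.4523 I₀.
I₃ = I₂ cos²(27° − 57°) = 0.4523 I₀ · cos²(30°) = 0.3392 I₀.
I₄ = I₃ cos²(70° − 27°) = 0.3392 I₀ · cos²(43°) = 0.1814 I₀.
That is 18.14% of the incident intensity.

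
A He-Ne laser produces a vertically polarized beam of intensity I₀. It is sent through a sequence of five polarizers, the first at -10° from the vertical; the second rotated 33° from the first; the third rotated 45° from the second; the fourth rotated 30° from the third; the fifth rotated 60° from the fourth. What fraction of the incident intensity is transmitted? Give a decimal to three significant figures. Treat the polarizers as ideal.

≈ 0.0640 I₀

By Malus's law, I₁ = I₀ cos²(-10° − 0°) = I₀ cos²(10°) = 0.9698 I₀.
I₂ = I₁ cos²(33°) = 0.9698 · 0.7034 I₀ = 0.6822 I₀.
I₃ = I₂ cos²(45°) = 0.6822 · 0.5 I₀ = 0.3411 I₀.
I₄ = I₃ cos²(30°) = 0.3411 · 0.75 I₀ = 0.2558 I₀.
I₅ = I₄ cos²(60°) = 0.2558 · 0.25 I₀ = 0.06395 I₀.
Transmitted fraction = 0.06395.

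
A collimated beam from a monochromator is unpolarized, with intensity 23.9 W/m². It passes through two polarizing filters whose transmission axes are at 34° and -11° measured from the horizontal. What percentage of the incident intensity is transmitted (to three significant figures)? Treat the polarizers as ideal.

Unpolarized light through the first polarizer → I₁ = 23.9 W/m²/2 = 11.95 W/m², polarized at 34°.
I₂ = I₁ · cos²(45°) = 11.95 · 0.5 = 5.975 W/m².
That is 25% of the incident intensity.

≈ 25.0%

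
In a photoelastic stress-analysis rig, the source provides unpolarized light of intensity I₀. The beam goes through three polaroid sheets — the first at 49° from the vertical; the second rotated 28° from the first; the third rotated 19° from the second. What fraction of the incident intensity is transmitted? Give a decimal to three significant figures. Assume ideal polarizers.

Unpolarized light through the first polarizer → I₁ = ½ I₀, now polarized at 49°.
I₂ = I₁ cos²(28°) = 0.5 · 0.7796 I₀ = 0.3898 I₀.
I₃ = I₂ cos²(19°) = 0.3898 · 0.894 I₀ = 0.3485 I₀.
Transmitted fraction = 0.3485.

≈ 0.348 I₀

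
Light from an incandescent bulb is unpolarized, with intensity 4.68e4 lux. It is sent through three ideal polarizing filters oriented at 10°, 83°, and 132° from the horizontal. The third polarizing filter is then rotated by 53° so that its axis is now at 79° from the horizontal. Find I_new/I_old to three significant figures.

I_new/I_old ≈ 2.31

Before rotation:
Unpolarized light through the first polarizer → I₁ = ½ I₀, now polarized at 10°.
I₂ = I₁ cos²(83° − 10°) = 0.5 I₀ · cos²(73°) = 0.04274 I₀.
I₃ = I₂ cos²(132° − 83°) = 0.04274 I₀ · cos²(49°) = 0.0184 I₀.
After rotation:
Unpolarized light through the first polarizer → I₁ = ½ I₀, now polarized at 10°.
I₂ = I₁ cos²(83° − 10°) = 0.5 I₀ · cos²(73°) = 0.04274 I₀.
I₃ = I₂ cos²(79° − 83°) = 0.04274 I₀ · cos²(4°) = 0.04253 I₀.
Ratio = 0.04253 / 0.0184 = 2.312.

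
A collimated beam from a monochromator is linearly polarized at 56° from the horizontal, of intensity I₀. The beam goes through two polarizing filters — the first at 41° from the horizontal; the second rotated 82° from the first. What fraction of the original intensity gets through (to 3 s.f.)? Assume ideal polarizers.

≈ 0.0181 I₀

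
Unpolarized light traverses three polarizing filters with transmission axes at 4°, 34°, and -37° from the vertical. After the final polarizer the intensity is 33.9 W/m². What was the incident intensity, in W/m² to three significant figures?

Unpolarized light through the first polarizer → I₁ = ½ I₀, now polarized at 4°.
I₂ = I₁ cos²(34° − 4°) = 0.5 I₀ · cos²(30°) = 0.375 I₀.
I₃ = I₂ cos²(-37° − 34°) = 0.375 I₀ · cos²(71°) = 0.03975 I₀.
So 33.9 W/m² = 0.03975 I₀, giving I₀ = 33.9/0.03975 = 852.9 W/m².

I₀ ≈ 853 W/m²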